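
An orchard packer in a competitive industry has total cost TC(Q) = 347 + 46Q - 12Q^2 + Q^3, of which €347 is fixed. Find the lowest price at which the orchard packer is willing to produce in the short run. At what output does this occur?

€10 per unit, at Q = 6

The firm shuts down when price falls below the minimum of average variable cost. AVC = VC/Q = 46 - 12Q + Q^2.
dAVC/dQ = -12 + 2Q = 0 gives Q = 6. min AVC = 46 - 12·6 + 6^2 = 10.
So the shutdown price is €10.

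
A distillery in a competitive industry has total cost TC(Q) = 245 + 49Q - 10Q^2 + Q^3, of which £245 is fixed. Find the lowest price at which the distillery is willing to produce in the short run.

£24 per unit

Short-run supply begins at min AVC. From VC = 49Q - 10Q^2 + Q^3, AVC = 49 - 10Q + Q^2.
At the minimum of AVC, MC = AVC. MC = 49 - 20Q + 3Q^2; setting MC = AVC gives 2Q^2 - 10Q = 0, so Q = 5. min AVC = 24.
So the shutdown price is £24.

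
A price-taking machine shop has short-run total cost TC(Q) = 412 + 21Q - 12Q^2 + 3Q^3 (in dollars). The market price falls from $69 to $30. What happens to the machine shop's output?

AVC = 21 - 12Q + 3Q^2, minimized at Q = 2 where min AVC = $9. MC = 21 - 24Q + 9Q^2.
At P = $69 ≥ min AVC, set P = MC on the rising branch: Q = 4.
At P = $30 ≥ min AVC, set P = MC: Q = 3. The firm stays open but cuts output.

Output falls from 4 to 3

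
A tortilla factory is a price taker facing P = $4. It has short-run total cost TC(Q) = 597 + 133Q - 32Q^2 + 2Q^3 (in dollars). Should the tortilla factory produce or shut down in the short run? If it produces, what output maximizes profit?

Variable cost is VC = 133Q - 32Q^2 + 2Q^3, so AVC = VC/Q = 133 - 32Q + 2Q^2 and MC = dTC/dQ = 133 - 64Q + 6Q^2.
The AVC parabola has its vertex at Q = 32/4 = 8, where AVC = 133 - 32·8 + 2·8^2 = $5.
With P < min AVC ($4 < $5), every unit sold adds to the loss.
The firm minimizes its loss by shutting down and losing only its fixed cost of $597.

Shut down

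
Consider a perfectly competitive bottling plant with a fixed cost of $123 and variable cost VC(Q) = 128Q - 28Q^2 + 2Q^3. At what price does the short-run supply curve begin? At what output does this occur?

Short-run supply begins at min AVC. From VC = 128Q - 28Q^2 + 2Q^3, AVC = 128 - 28Q + 2Q^2.
At the minimum of AVC, MC = AVC. MC = 128 - 56Q + 6Q^2; setting MC = AVC gives 4Q^2 - 28Q = 0, so Q = 7. min AVC = 30.
The firm shuts down for any P below $30.

$30 per unit, at Q = 7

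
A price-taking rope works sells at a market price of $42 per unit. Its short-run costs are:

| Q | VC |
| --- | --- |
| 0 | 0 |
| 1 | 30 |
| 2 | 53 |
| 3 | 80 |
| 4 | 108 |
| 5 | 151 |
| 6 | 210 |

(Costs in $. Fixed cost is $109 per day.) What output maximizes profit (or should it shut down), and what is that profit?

Compute π = P·Q − TC at each output: Q=0: -109; Q=1: -97; Q=2: -78; Q=3: -63; Q=4: -49; Q=5: -50; Q=6: -67.
Profit is maximized at Q = 4. AVC there is 108/4 = $27 ≤ P, so producing beats shutting down (which would give -$109).

Q = 4; profit = -$49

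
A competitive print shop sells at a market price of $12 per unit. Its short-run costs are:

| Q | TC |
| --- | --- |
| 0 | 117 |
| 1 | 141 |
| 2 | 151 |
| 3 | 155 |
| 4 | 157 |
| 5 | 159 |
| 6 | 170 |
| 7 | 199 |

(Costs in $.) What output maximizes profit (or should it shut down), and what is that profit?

Profit at each row (π = 12Q − TC): Q=0: -117; Q=1: -129; Q=2: -127; Q=3: -119; Q=4: -109; Q=5: -99; Q=6: -98; Q=7: -115.
Profit is maximized at Q = 6. AVC there is 53/6 = $8.83 ≤ P, so producing beats shutting down (which would give -$117).

Q = 6; profit = -$98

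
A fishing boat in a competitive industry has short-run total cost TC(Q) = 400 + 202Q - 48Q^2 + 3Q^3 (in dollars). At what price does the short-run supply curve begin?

$10 per unit

Short-run supply begins at min AVC. From VC = 202Q - 48Q^2 + 3Q^3, AVC = 202 - 48Q + 3Q^2.
At the minimum of AVC, MC = AVC. MC = 202 - 96Q + 9Q^2; setting MC = AVC gives 6Q^2 - 48Q = 0, so Q = 8. min AVC = 10.
So the shutdown price is $10.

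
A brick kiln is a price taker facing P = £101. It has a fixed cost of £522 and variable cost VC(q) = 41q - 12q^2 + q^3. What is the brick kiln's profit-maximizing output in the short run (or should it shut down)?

Variable cost is VC = 41q - 12q^2 + q^3, so AVC = VC/q = 41 - 12q + q^2 and MC = dTC/dq = 41 - 24q + 3q^2.
AVC hits its minimum where MC = AVC, at q = 6, giving min AVC = 41 - 12·6 + 6^2 = £5.
P = £101 exceeds min AVC = £5, so the firm stays open.
P = MC gives -60 - 24q + 3q^2 = 0, with roots -2 and 10. Take the larger (rising MC): q* = 10.
Check: AVC at q = 10 is £21 ≤ P, so revenue covers variable cost.
Profit = P·q − TC = 101·10 − 732 = £278.

Produce at q = 10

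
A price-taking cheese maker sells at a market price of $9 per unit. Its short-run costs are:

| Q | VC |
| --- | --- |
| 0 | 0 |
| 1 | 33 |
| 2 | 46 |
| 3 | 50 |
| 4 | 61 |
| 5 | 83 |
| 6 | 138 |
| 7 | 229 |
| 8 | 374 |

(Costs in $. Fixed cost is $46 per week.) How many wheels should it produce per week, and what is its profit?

Profit at each row (π = 9Q − TC): Q=0: -46; Q=1: -70; Q=2: -74; Q=3: -69; Q=4: -71; Q=5: -84; Q=6: -130; Q=7: -212; Q=8: -348.
Profit is highest at Q = 0. Equivalently, the lowest AVC in the table is 61/4 ≈ $15.25 at Q = 4, and P = $9 falls below it — price never covers variable cost, so the firm shuts down and loses only its fixed cost.

Q = 0 (shut down); profit = -$46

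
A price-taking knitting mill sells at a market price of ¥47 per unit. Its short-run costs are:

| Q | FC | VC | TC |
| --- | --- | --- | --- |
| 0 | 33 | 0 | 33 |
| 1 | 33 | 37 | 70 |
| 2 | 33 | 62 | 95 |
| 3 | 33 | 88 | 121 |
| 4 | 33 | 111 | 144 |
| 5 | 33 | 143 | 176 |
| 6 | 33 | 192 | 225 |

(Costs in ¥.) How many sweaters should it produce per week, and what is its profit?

Q = 5; profit = ¥59

Compute π = P·Q − TC at each output: Q=0: -33; Q=1: -23; Q=2: -1; Q=3: 20; Q=4: 44; Q=5: 59; Q=6: 57.
Profit is maximized at Q = 5. AVC there is 143/5 = ¥28.60 ≤ P, so producing beats shutting down (which would give -¥33).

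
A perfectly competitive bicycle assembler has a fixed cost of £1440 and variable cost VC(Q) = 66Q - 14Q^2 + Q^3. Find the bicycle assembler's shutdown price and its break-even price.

Shutdown price = £17; break-even price = £162

Shutdown price = min AVC. AVC = 66 - 14Q + Q^2, with vertex at Q = 7 and minimum £17.
ATC = 1440/Q + 66 - 14Q + Q^2. Setting dATC/dQ = −1440/Q^2 − 14 + 2Q = 0 gives Q = 12 (since 2·12^3 − 14·12^2 = 1440).
min ATC = 1440/12 + 66 − 14·12 + 12^2 = £162. That is the break-even price.
Between these two prices the firm operates at a loss; above £162 it earns a profit.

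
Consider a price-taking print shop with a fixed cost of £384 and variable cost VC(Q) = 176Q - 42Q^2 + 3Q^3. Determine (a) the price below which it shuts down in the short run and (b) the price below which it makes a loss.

Shutdown price = £29; break-even price = £80

AVC = 176 - 42Q + 3Q^2; minimized at Q = 7, giving min AVC = £29. That is the shutdown price.
ATC = 384/Q + 176 - 42Q + 3Q^2. Setting dATC/dQ = −384/Q^2 − 42 + 6Q = 0 gives Q = 8 (since 6·8^3 − 42·8^2 = 384).
min ATC = 384/8 + 176 − 42·8 + 3·8^2 = £80. That is the break-even price.
Between these two prices the firm operates at a loss; above £80 it earns a profit.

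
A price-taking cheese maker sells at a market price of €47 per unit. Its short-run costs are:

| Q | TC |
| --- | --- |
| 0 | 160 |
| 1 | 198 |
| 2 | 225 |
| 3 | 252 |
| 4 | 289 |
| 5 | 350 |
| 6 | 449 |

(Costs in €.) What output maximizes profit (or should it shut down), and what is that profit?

Compute π = P·Q − TC at each output: Q=0: -160; Q=1: -151; Q=2: -131; Q=3: -111; Q=4: -101; Q=5: -115; Q=6: -167.
Profit is maximized at Q = 4. AVC there is 129/4 = €32.25 ≤ P, so producing beats shutting down (which would give -€160).

Q = 4; profit = -€101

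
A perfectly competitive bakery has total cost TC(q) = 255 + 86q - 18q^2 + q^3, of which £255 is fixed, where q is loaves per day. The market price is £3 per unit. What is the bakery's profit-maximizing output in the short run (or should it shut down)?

Strip out fixed cost: VC = 86q - 18q^2 + q^3. Then AVC = 86 - 18q + q^2 and MC = 86 - 36q + 3q^2.
AVC hits its minimum where MC = AVC, at q = 9, giving min AVC = 86 - 18·9 + 9^2 = £5.
P = £3 lies below min AVC = £5; no output level covers variable cost.
Best response: produce nothing and absorb the £255 fixed cost.

Shut down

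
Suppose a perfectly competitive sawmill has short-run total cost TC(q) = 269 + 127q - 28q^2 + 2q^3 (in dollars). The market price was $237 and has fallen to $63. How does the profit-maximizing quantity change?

Output falls from 11 to 8

MC = 127 - 56q + 6q^2; the shutdown threshold is min AVC = $29 (at q = 7).
At P = $237 ≥ min AVC, set P = MC on the rising branch: q = 11.
At P = $63 ≥ min AVC, set P = MC: q = 8. The firm stays open but cuts output.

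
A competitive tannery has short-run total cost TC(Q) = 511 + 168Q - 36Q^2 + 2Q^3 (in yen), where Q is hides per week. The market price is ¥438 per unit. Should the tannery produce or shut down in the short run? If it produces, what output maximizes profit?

Produce at Q = 15

Variable cost is VC = 168Q - 36Q^2 + 2Q^3, so AVC = VC/Q = 168 - 36Q + 2Q^2 and MC = dTC/dQ = 168 - 72Q + 6Q^2.
The AVC parabola has its vertex at Q = 36/4 = 9, where AVC = 168 - 36·9 + 2·9^2 = ¥6.
Because ¥438 ≥ ¥6, revenue can cover variable cost; the firm operates.
Solving P = MC: -270 - 72Q + 6Q^2 = 0 ⇒ Q = -3 or 15. On the upward-sloping branch, Q* = 15.
Check: AVC at Q = 15 is ¥78 ≤ P, so revenue covers variable cost.
Profit = P·Q − TC = 438·15 − 1681 = ¥4889.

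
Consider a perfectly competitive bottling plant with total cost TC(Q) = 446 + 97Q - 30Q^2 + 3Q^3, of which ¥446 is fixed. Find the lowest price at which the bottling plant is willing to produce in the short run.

Short-run supply begins at min AVC. From VC = 97Q - 30Q^2 + 3Q^3, AVC = 97 - 30Q + 3Q^2.
At the minimum of AVC, MC = AVC. MC = 97 - 60Q + 9Q^2; setting MC = AVC gives 6Q^2 - 30Q = 0, so Q = 5. min AVC = 22.
So the shutdown price is ¥22.

¥22 per unit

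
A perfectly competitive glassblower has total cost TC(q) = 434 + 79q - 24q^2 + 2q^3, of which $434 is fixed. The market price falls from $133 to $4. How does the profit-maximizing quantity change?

Output falls from 9 to 0 (the firm shuts down)

MC = 79 - 48q + 6q^2; the shutdown threshold is min AVC = $7 (at q = 6).
At P = $133 ≥ min AVC, set P = MC on the rising branch: q = 9.
At P = $4 < min AVC = $7, price no longer covers variable cost at any output, so the firm shuts down: q = 0.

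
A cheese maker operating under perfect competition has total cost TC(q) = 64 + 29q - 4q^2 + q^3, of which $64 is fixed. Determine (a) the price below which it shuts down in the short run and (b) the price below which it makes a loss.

Shutdown price = min AVC. AVC = 29 - 4q + q^2, with vertex at q = 2 and minimum $25.
ATC = 64/q + 29 - 4q + q^2. Setting dATC/dq = −64/q^2 − 4 + 2q = 0 gives q = 4 (since 2·4^3 − 4·4^2 = 64).
min ATC = 64/4 + 29 − 4·4 + 4^2 = $45. That is the break-even price.
For $25 ≤ P < $45 the firm produces at a loss; below $25 it shuts down.

Shutdown price = $25; break-even price = $45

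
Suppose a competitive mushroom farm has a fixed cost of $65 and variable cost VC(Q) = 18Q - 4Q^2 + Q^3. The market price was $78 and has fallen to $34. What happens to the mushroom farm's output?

Output falls from 6 to 4

MC = 18 - 8Q + 3Q^2; the shutdown threshold is min AVC = $14 (at Q = 2).
With P = $78 above the shutdown price, P = MC gives Q = 6.
At P = $34 ≥ min AVC, set P = MC: Q = 4. The firm stays open but cuts output.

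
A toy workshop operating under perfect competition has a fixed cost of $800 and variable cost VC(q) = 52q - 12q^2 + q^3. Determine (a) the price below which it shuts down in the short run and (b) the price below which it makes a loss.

Shutdown price = $16; break-even price = $112

AVC = 52 - 12q + q^2; minimized at q = 6, giving min AVC = $16. That is the shutdown price.
ATC = 800/q + 52 - 12q + q^2. Setting dATC/dq = −800/q^2 − 12 + 2q = 0 gives q = 10 (since 2·10^3 − 12·10^2 = 800).
min ATC = 800/10 + 52 − 12·10 + 10^2 = $112. That is the break-even price.
Between these two prices the firm operates at a loss; above $112 it earns a profit.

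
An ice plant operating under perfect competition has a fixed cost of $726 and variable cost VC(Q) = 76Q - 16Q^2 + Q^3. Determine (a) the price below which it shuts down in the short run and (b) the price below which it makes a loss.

Shutdown price = min AVC. AVC = 76 - 16Q + Q^2, with vertex at Q = 8 and minimum $12.
ATC = 726/Q + 76 - 16Q + Q^2. Setting dATC/dQ = −726/Q^2 − 16 + 2Q = 0 gives Q = 11 (since 2·11^3 − 16·11^2 = 726).
min ATC = 726/11 + 76 − 16·11 + 11^2 = $87. That is the break-even price.
Between these two prices the firm operates at a loss; above $87 it earns a profit.

Shutdown price = $12; break-even price = $87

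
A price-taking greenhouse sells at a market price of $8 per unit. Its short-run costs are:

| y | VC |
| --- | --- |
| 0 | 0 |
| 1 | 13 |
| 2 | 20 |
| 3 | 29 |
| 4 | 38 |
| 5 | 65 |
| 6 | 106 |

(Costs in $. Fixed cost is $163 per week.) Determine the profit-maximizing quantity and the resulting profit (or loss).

Profit at each row (π = 8y − TC): y=0: -163; y=1: -168; y=2: -167; y=3: -168; y=4: -169; y=5: -188; y=6: -221.
Profit is highest at y = 0. Equivalently, the lowest AVC in the table is 38/4 ≈ $9.50 at y = 4, and P = $8 falls below it — price never covers variable cost, so the firm shuts down and loses only its fixed cost.

y = 0 (shut down); profit = -$163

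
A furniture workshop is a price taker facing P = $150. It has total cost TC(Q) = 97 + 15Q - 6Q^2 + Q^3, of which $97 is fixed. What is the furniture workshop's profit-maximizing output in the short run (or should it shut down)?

Produce at Q = 9

Strip out fixed cost: VC = 15Q - 6Q^2 + Q^3. Then AVC = 15 - 6Q + Q^2 and MC = 15 - 12Q + 3Q^2.
AVC hits its minimum where MC = AVC, at Q = 3, giving min AVC = 15 - 6·3 + 3^2 = $6.
Since P = $150 ≥ min AVC = $6, price covers variable cost and the firm should produce.
Solving P = MC: -135 - 12Q + 3Q^2 = 0 ⇒ Q = -5 or 9. On the upward-sloping branch, Q* = 9.
Check: AVC at Q = 9 is $42 ≤ P, so revenue covers variable cost.
Profit = P·Q − TC = 150·9 − 475 = $875.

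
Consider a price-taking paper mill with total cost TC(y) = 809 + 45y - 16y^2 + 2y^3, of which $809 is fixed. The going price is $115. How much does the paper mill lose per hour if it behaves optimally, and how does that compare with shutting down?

AVC = 45 - 16y + 2y^2; min AVC = $13 at y = 4. Since P = $115 ≥ min AVC, the firm produces.
With MC = 45 - 32y + 6y^2, P = MC on the upward-sloping part at y* = 7.
TR = 115·7 = 805. TC = 809 + 217 = 1026. Profit = 805 − 1026 = -$221.
By producing, the firm covers all variable cost plus $588 of fixed cost; shutting down would lose the full $809.

Profit = -$221 at y = 7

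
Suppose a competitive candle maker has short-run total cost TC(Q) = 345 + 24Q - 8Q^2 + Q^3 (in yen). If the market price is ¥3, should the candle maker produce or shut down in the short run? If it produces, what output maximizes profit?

Shut down

Strip out fixed cost: VC = 24Q - 8Q^2 + Q^3. Then AVC = 24 - 8Q + Q^2 and MC = 24 - 16Q + 3Q^2.
AVC hits its minimum where MC = AVC, at Q = 4, giving min AVC = 24 - 8·4 + 4^2 = ¥8.
P = ¥3 lies below min AVC = ¥8; no output level covers variable cost.
Best response: produce nothing and absorb the ¥345 fixed cost.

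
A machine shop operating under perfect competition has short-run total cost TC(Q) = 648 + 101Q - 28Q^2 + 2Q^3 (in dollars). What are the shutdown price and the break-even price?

Shutdown price = min AVC. AVC = 101 - 28Q + 2Q^2, with vertex at Q = 7 and minimum $3.
ATC = 648/Q + 101 - 28Q + 2Q^2. Setting dATC/dQ = −648/Q^2 − 28 + 4Q = 0 gives Q = 9 (since 4·9^3 − 28·9^2 = 648).
min ATC = 648/9 + 101 − 28·9 + 2·9^2 = $83. That is the break-even price.
Between these two prices the firm operates at a loss; above $83 it earns a profit.

Shutdown price = $3; break-even price = $83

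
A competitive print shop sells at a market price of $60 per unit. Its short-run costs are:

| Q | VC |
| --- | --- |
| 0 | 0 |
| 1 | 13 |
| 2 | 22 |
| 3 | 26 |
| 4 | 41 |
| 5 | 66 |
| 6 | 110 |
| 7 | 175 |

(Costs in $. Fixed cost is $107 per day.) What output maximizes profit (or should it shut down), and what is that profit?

Profit at each row (π = 60Q − TC): Q=0: -107; Q=1: -60; Q=2: -9; Q=3: 47; Q=4: 92; Q=5: 127; Q=6: 143; Q=7: 138.
Profit is maximized at Q = 6. AVC there is 110/6 = $18.33 ≤ P, so producing beats shutting down (which would give -$107).

Q = 6; profit = $143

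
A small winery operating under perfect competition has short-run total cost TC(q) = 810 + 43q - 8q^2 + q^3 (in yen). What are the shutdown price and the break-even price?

Shutdown price = min AVC. AVC = 43 - 8q + q^2, with vertex at q = 4 and minimum ¥27.
ATC = 810/q + 43 - 8q + q^2. Setting dATC/dq = −810/q^2 − 8 + 2q = 0 gives q = 9 (since 2·9^3 − 8·9^2 = 810).
min ATC = 810/9 + 43 − 8·9 + 9^2 = ¥142. That is the break-even price.
Between these two prices the firm operates at a loss; above ¥142 it earns a profit.

Shutdown price = ¥27; break-even price = ¥142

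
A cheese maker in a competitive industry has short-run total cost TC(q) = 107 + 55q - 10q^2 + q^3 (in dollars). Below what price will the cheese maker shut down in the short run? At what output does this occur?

The shutdown price is the minimum of AVC. VC = 55q - 10q^2 + q^3, so AVC = 55 - 10q + q^2.
At the minimum of AVC, MC = AVC. MC = 55 - 20q + 3q^2; setting MC = AVC gives 2q^2 - 10q = 0, so q = 5. min AVC = 30.
The firm shuts down for any P below $30.

$30 per unit, at q = 5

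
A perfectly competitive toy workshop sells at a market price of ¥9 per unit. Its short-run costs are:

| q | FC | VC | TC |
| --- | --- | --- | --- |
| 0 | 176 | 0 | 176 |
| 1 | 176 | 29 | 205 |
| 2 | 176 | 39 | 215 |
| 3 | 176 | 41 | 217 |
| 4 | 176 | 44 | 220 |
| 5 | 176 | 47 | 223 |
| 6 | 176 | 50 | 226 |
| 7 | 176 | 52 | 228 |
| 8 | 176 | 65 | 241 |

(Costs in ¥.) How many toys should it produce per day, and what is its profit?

Compute π = P·q − TC at each output: q=0: -176; q=1: -196; q=2: -197; q=3: -190; q=4: -184; q=5: -178; q=6: -172; q=7: -165; q=8: -169.
Profit is maximized at q = 7. AVC there is 52/7 = ¥7.43 ≤ P, so producing beats shutting down (which would give -¥176).

q = 7; profit = -¥165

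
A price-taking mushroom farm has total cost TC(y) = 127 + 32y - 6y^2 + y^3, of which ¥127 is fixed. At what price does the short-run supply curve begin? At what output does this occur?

¥23 per unit, at y = 3

The firm shuts down when price falls below the minimum of average variable cost. AVC = VC/y = 32 - 6y + y^2.
At the minimum of AVC, MC = AVC. MC = 32 - 12y + 3y^2; setting MC = AVC gives 2y^2 - 6y = 0, so y = 3. min AVC = 23.
For P < ¥23 the firm produces nothing.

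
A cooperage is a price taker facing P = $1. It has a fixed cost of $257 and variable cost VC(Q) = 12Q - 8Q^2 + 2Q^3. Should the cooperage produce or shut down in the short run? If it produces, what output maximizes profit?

Shut down

Variable cost is VC = 12Q - 8Q^2 + 2Q^3, so AVC = VC/Q = 12 - 8Q + 2Q^2 and MC = dTC/dQ = 12 - 16Q + 6Q^2.
AVC is minimized where dAVC/dQ = -8 + 4Q = 0, at Q = 2; min AVC = 12 - 8·2 + 2·2^2 = $4.
With P < min AVC ($1 < $4), every unit sold adds to the loss.
Shutting down limits the loss to fixed cost, $257.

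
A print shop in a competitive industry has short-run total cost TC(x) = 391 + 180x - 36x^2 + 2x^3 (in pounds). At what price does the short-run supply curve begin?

£18 per unit

Short-run supply begins at min AVC. From VC = 180x - 36x^2 + 2x^3, AVC = 180 - 36x + 2x^2.
At the minimum of AVC, MC = AVC. MC = 180 - 72x + 6x^2; setting MC = AVC gives 4x^2 - 36x = 0, so x = 9. min AVC = 18.
The firm shuts down for any P below £18.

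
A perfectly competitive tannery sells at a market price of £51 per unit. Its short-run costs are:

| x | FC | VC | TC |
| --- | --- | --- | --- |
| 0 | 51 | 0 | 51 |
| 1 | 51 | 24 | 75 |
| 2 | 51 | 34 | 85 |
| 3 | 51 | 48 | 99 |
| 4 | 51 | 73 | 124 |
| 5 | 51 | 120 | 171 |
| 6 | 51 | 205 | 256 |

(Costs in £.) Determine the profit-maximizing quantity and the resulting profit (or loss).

x = 5; profit = £84

Tabulate TR − TC: x=0: -51; x=1: -24; x=2: 17; x=3: 54; x=4: 80; x=5: 84; x=6: 50.
Profit is maximized at x = 5. AVC there is 120/5 = £24 ≤ P, so producing beats shutting down (which would give -£51).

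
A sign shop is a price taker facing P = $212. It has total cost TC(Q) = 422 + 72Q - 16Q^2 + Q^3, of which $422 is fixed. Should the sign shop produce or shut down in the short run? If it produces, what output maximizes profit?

Produce at Q = 14

Strip out fixed cost: VC = 72Q - 16Q^2 + Q^3. Then AVC = 72 - 16Q + Q^2 and MC = 72 - 32Q + 3Q^2.
The AVC parabola has its vertex at Q = 16/2 = 8, where AVC = 72 - 16·8 + 8^2 = $8.
Since P = $212 ≥ min AVC = $8, price covers variable cost and the firm should produce.
P = MC gives -140 - 32Q + 3Q^2 = 0, with roots -10/3 and 14. Take the larger (rising MC): Q* = 14.
Check: AVC at Q = 14 is $44 ≤ P, so revenue covers variable cost.
Profit = P·Q − TC = 212·14 − 1038 = $1930.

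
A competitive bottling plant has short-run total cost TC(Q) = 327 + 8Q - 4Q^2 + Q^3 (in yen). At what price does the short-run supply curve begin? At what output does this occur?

¥4 per unit, at Q = 2

The shutdown price is the minimum of AVC. VC = 8Q - 4Q^2 + Q^3, so AVC = 8 - 4Q + Q^2.
dAVC/dQ = -4 + 2Q = 0 gives Q = 2. min AVC = 8 - 4·2 + 2^2 = 4.
So the shutdown price is ¥4.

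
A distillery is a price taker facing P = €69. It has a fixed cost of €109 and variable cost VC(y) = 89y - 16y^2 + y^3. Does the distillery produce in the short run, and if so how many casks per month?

Produce at y = 10

Strip out fixed cost: VC = 89y - 16y^2 + y^3. Then AVC = 89 - 16y + y^2 and MC = 89 - 32y + 3y^2.
AVC is minimized where dAVC/dy = -16 + 2y = 0, at y = 8; min AVC = 89 - 16·8 + 8^2 = €25.
P = €69 exceeds min AVC = €25, so the firm stays open.
Set P = MC: 69 = 89 - 32y + 3y^2 → 20 - 32y + 3y^2 = 0. The roots are y = 2/3 and y = 10; the profit-maximizing output is on the rising part of MC, so y* = 10.
Check: AVC at y = 10 is €29 ≤ P, so revenue covers variable cost.
Profit = P·y − TC = 69·10 − 399 = €291.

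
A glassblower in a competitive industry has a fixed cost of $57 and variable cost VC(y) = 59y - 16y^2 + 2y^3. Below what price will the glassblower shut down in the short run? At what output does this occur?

$27 per unit, at y = 4

The firm shuts down when price falls below the minimum of average variable cost. AVC = VC/y = 59 - 16y + 2y^2.
dAVC/dy = -16 + 4y = 0 gives y = 4. min AVC = 59 - 16·4 + 2·4^2 = 27.
So the shutdown price is $27.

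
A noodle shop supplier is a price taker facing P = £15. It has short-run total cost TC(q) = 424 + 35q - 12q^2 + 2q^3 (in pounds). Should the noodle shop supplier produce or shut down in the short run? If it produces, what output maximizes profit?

From TC, MC = TC'(q) = 35 - 24q + 6q^2 and AVC = VC/q = 35 - 12q + 2q^2.
The AVC parabola has its vertex at q = 12/4 = 3, where AVC = 35 - 12·3 + 2·3^2 = £17.
P = £15 lies below min AVC = £17; no output level covers variable cost.
The firm minimizes its loss by shutting down and losing only its fixed cost of £424.

Shut down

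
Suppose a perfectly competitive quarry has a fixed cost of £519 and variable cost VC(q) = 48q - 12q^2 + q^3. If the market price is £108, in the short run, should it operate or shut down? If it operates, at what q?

Variable cost is VC = 48q - 12q^2 + q^3, so AVC = VC/q = 48 - 12q + q^2 and MC = dTC/dq = 48 - 24q + 3q^2.
AVC hits its minimum where MC = AVC, at q = 6, giving min AVC = 48 - 12·6 + 6^2 = £12.
Because £108 ≥ £12, revenue can cover variable cost; the firm operates.
Solving P = MC: -60 - 24q + 3q^2 = 0 ⇒ q = -2 or 10. On the upward-sloping branch, q* = 10.
Check: AVC at q = 10 is £28 ≤ P, so revenue covers variable cost.
Profit = P·q − TC = 108·10 − 799 = £281.

Produce at q = 10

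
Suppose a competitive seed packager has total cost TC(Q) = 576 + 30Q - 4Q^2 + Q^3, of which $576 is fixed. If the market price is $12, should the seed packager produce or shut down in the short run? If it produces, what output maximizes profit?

Shut down

Variable cost is VC = 30Q - 4Q^2 + Q^3, so AVC = VC/Q = 30 - 4Q + Q^2 and MC = dTC/dQ = 30 - 8Q + 3Q^2.
AVC hits its minimum where MC = AVC, at Q = 2, giving min AVC = 30 - 4·2 + 2^2 = $26.
P = $12 lies below min AVC = $26; no output level covers variable cost.
The firm minimizes its loss by shutting down and losing only its fixed cost of $576.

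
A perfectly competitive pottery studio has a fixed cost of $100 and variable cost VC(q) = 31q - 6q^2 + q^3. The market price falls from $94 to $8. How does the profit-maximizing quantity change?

Output falls from 7 to 0 (the firm shuts down)

MC = 31 - 12q + 3q^2; the shutdown threshold is min AVC = $22 (at q = 3).
At P = $94 ≥ min AVC, set P = MC on the rising branch: q = 7.
At P = $8 < min AVC = $22, price no longer covers variable cost at any output, so the firm shuts down: q = 0.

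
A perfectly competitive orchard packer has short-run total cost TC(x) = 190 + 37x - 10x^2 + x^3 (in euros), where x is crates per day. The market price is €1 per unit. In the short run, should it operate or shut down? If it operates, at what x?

Shut down

From TC, MC = TC'(x) = 37 - 20x + 3x^2 and AVC = VC/x = 37 - 10x + x^2.
AVC hits its minimum where MC = AVC, at x = 5, giving min AVC = 37 - 10·5 + 5^2 = €12.
P = €1 lies below min AVC = €12; no output level covers variable cost.
Best response: produce nothing and absorb the €190 fixed cost.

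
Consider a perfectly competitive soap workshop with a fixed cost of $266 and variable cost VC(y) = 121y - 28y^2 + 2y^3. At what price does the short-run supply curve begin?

Short-run supply begins at min AVC. From VC = 121y - 28y^2 + 2y^3, AVC = 121 - 28y + 2y^2.
At the minimum of AVC, MC = AVC. MC = 121 - 56y + 6y^2; setting MC = AVC gives 4y^2 - 28y = 0, so y = 7. min AVC = 23.
So the shutdown price is $23.

$23 per unit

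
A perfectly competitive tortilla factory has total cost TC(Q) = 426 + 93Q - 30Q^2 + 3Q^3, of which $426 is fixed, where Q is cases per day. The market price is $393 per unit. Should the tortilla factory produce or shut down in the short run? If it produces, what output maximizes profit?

Produce at Q = 10

Strip out fixed cost: VC = 93Q - 30Q^2 + 3Q^3. Then AVC = 93 - 30Q + 3Q^2 and MC = 93 - 60Q + 9Q^2.
AVC hits its minimum where MC = AVC, at Q = 5, giving min AVC = 93 - 30·5 + 3·5^2 = $18.
P = $393 exceeds min AVC = $18, so the firm stays open.
Solving P = MC: -300 - 60Q + 9Q^2 = 0 ⇒ Q = -10/3 or 10. On the upward-sloping branch, Q* = 10.
Check: AVC at Q = 10 is $93 ≤ P, so revenue covers variable cost.
Profit = P·Q − TC = 393·10 − 1356 = $2574.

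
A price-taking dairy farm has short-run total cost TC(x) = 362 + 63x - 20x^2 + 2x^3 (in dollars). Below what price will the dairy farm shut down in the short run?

$13 per unit

Short-run supply begins at min AVC. From VC = 63x - 20x^2 + 2x^3, AVC = 63 - 20x + 2x^2.
dAVC/dx = -20 + 4x = 0 gives x = 5. min AVC = 63 - 20·5 + 2·5^2 = 13.
For P < $13 the firm produces nothing.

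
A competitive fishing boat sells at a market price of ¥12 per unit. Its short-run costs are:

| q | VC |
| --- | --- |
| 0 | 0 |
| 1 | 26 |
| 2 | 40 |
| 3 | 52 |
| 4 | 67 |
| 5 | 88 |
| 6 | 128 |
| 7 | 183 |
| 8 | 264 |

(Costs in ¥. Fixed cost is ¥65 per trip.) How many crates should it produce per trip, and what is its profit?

Compute π = P·q − TC at each output: q=0: -65; q=1: -79; q=2: -81; q=3: -81; q=4: -84; q=5: -93; q=6: -121; q=7: -164; q=8: -233.
Profit is highest at q = 0. Equivalently, the lowest AVC in the table is 67/4 ≈ ¥16.75 at q = 4, and P = ¥12 falls below it — price never covers variable cost, so the firm shuts down and loses only its fixed cost.

q = 0 (shut down); profit = -¥65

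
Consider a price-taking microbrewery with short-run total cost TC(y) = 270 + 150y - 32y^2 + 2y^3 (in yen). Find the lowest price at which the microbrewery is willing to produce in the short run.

¥22 per unit

The shutdown price is the minimum of AVC. VC = 150y - 32y^2 + 2y^3, so AVC = 150 - 32y + 2y^2.
dAVC/dy = -32 + 4y = 0 gives y = 8. min AVC = 150 - 32·8 + 2·8^2 = 22.
So the shutdown price is ¥22.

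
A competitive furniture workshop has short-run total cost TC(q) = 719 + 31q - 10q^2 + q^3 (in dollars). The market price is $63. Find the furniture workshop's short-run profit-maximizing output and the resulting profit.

Profit = -$335 at q = 8

AVC = 31 - 10q + q^2 has its minimum $6 at q = 5; price $63 clears that bar, so the firm operates.
MC = 31 - 20q + 3q^2. Setting P = MC and taking the root on the rising branch gives q* = 8.
TR = 63·8 = 504. TC = 719 + 120 = 839. Profit = 504 − 839 = -$335.
Shutting down would mean losing the fixed cost of $719, so operating at a loss of $335 is better by $384.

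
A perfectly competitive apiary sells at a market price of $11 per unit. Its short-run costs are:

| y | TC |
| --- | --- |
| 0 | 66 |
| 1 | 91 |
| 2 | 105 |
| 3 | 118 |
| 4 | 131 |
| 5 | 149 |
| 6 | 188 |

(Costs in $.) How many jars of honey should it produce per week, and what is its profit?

y = 0 (shut down); profit = -$66

Profit at each row (π = 11y − TC): y=0: -66; y=1: -80; y=2: -83; y=3: -85; y=4: -87; y=5: -94; y=6: -122.
Profit is highest at y = 0. Equivalently, the lowest AVC in the table is 65/4 ≈ $16.25 at y = 4, and P = $11 falls below it — price never covers variable cost, so the firm shuts down and loses only its fixed cost.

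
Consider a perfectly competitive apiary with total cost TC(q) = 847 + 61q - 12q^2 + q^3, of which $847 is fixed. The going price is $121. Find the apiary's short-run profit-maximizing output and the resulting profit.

Profit = -$47 at q = 10

AVC = 61 - 12q + q^2; min AVC = $25 at q = 6. Since P = $121 ≥ min AVC, the firm produces.
MC = 61 - 24q + 3q^2. Setting P = MC and taking the root on the rising branch gives q* = 10.
TR = 121·10 = 1210. TC = 847 + 410 = 1257. Profit = 1210 − 1257 = -$47.
That loss of $47 beats the $847 the firm would lose by shutting down; producing recovers $800 of fixed cost.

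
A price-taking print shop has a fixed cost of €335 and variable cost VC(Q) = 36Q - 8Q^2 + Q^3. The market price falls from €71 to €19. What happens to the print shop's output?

Output falls from 7 to 0 (the firm shuts down)

AVC = 36 - 8Q + Q^2, minimized at Q = 4 where min AVC = €20. MC = 36 - 16Q + 3Q^2.
At P = €71 ≥ min AVC, set P = MC on the rising branch: Q = 7.
At P = €19 < min AVC = €20, price no longer covers variable cost at any output, so the firm shuts down: Q = 0.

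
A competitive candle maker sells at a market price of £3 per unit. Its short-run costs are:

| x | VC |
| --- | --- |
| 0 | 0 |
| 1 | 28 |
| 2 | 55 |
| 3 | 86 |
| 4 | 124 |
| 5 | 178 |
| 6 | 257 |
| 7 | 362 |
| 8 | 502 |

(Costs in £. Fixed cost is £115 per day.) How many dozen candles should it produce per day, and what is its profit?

x = 0 (shut down); profit = -£115

Profit at each row (π = 3x − TC): x=0: -115; x=1: -140; x=2: -164; x=3: -192; x=4: -227; x=5: -278; x=6: -354; x=7: -456; x=8: -593.
Profit is highest at x = 0. Equivalently, the lowest AVC in the table is 55/2 ≈ £27.50 at x = 2, and P = £3 falls below it — price never covers variable cost, so the firm shuts down and loses only its fixed cost.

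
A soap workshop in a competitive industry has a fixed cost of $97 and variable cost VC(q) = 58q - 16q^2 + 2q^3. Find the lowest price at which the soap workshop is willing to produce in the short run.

Short-run supply begins at min AVC. From VC = 58q - 16q^2 + 2q^3, AVC = 58 - 16q + 2q^2.
dAVC/dq = -16 + 4q = 0 gives q = 4. min AVC = 58 - 16·4 + 2·4^2 = 26.
So the shutdown price is $26.

$26 per unit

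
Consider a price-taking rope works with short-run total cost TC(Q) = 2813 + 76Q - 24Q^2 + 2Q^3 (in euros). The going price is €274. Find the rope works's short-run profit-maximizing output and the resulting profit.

AVC = 76 - 24Q + 2Q^2; min AVC = €4 at Q = 6. Since P = €274 ≥ min AVC, the firm produces.
MC = 76 - 48Q + 6Q^2. Setting P = MC and taking the root on the rising branch gives Q* = 11.
TR = 274·11 = 3014. TC = 2813 + 594 = 3407. Profit = 3014 − 3407 = -€393.
Shutting down would mean losing the fixed cost of €2813, so operating at a loss of €393 is better by €2420.

Profit = -€393 at Q = 11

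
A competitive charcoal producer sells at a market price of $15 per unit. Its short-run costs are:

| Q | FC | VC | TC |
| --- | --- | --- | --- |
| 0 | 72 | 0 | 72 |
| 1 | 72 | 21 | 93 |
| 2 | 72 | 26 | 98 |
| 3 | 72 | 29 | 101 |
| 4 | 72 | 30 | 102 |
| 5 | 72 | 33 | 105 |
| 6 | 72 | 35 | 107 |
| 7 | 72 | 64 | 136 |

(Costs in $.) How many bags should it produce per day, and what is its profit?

Q = 6; profit = -$17

Compute π = P·Q − TC at each output: Q=0: -72; Q=1: -78; Q=2: -68; Q=3: -56; Q=4: -42; Q=5: -30; Q=6: -17; Q=7: -31.
Profit is maximized at Q = 6. AVC there is 35/6 = $5.83 ≤ P, so producing beats shutting down (which would give -$72).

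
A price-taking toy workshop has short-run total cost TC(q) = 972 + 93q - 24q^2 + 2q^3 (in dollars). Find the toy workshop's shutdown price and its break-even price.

Shutdown price = $21; break-even price = $147

Shutdown price = min AVC. AVC = 93 - 24q + 2q^2, with vertex at q = 6 and minimum $21.
ATC = 972/q + 93 - 24q + 2q^2. Setting dATC/dq = −972/q^2 − 24 + 4q = 0 gives q = 9 (since 4·9^3 − 24·9^2 = 972).
min ATC = 972/9 + 93 − 24·9 + 2·9^2 = $147. That is the break-even price.
For $21 ≤ P < $147 the firm produces at a loss; below $21 it shuts down.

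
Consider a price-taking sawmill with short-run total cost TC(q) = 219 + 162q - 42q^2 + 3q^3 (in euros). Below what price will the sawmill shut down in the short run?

The firm shuts down when price falls below the minimum of average variable cost. AVC = VC/q = 162 - 42q + 3q^2.
At the minimum of AVC, MC = AVC. MC = 162 - 84q + 9q^2; setting MC = AVC gives 6q^2 - 42q = 0, so q = 7. min AVC = 15.
The firm shuts down for any P below €15.

€15 per unit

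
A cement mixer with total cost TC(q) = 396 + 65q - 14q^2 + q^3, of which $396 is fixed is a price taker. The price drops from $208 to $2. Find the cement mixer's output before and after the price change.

Output falls from 13 to 0 (the firm shuts down)

MC = 65 - 28q + 3q^2; the shutdown threshold is min AVC = $16 (at q = 7).
With P = $208 above the shutdown price, P = MC gives q = 13.
At P = $2 < min AVC = $16, price no longer covers variable cost at any output, so the firm shuts down: q = 0.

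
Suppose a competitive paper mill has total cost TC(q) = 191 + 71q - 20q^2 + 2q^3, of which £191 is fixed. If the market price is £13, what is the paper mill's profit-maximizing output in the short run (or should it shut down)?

Shut down

Variable cost is VC = 71q - 20q^2 + 2q^3, so AVC = VC/q = 71 - 20q + 2q^2 and MC = dTC/dq = 71 - 40q + 6q^2.
AVC is minimized where dAVC/dq = -20 + 4q = 0, at q = 5; min AVC = 71 - 20·5 + 2·5^2 = £21.
P = £13 lies below min AVC = £21; no output level covers variable cost.
Best response: produce nothing and absorb the £191 fixed cost.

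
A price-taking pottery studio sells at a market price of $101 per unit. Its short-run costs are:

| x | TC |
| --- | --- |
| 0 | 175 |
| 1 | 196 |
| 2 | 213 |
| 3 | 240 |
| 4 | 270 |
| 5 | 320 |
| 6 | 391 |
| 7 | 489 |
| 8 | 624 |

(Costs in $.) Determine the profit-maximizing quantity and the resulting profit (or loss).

x = 7; profit = $218

Tabulate TR − TC: x=0: -175; x=1: -95; x=2: -11; x=3: 63; x=4: 134; x=5: 185; x=6: 215; x=7: 218; x=8: 184.
Profit is maximized at x = 7. AVC there is 314/7 = $44.86 ≤ P, so producing beats shutting down (which would give -$175).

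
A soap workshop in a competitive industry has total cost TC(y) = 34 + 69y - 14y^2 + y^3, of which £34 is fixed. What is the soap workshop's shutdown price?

£20 per unit

The firm shuts down when price falls below the minimum of average variable cost. AVC = VC/y = 69 - 14y + y^2.
dAVC/dy = -14 + 2y = 0 gives y = 7. min AVC = 69 - 14·7 + 7^2 = 20.
So the shutdown price is £20.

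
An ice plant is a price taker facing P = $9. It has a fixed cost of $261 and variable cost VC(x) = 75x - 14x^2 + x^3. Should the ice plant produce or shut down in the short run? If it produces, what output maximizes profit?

From TC, MC = TC'(x) = 75 - 28x + 3x^2 and AVC = VC/x = 75 - 14x + x^2.
AVC is minimized where dAVC/dx = -14 + 2x = 0, at x = 7; min AVC = 75 - 14·7 + 7^2 = $26.
Since P = $9 < min AVC = $26, price fails to cover variable cost at any output.
Shutting down limits the loss to fixed cost, $261.

Shut down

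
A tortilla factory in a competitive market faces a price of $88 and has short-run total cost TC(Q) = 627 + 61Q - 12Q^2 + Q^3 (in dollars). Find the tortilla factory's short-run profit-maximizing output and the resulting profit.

Profit = -$141 at Q = 9

AVC = 61 - 12Q + Q^2; min AVC = $25 at Q = 6. Since P = $88 ≥ min AVC, the firm produces.
MC = 61 - 24Q + 3Q^2. Setting P = MC and taking the root on the rising branch gives Q* = 9.
TR = 88·9 = 792. TC = 627 + 306 = 933. Profit = 792 − 933 = -$141.
That loss of $141 beats the $627 the firm would lose by shutting down; producing recovers $486 of fixed cost.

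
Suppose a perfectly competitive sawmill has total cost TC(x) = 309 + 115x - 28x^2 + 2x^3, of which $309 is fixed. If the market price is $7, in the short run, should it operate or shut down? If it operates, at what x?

Shut down

Variable cost is VC = 115x - 28x^2 + 2x^3, so AVC = VC/x = 115 - 28x + 2x^2 and MC = dTC/dx = 115 - 56x + 6x^2.
The AVC parabola has its vertex at x = 28/4 = 7, where AVC = 115 - 28·7 + 2·7^2 = $17.
P = $7 lies below min AVC = $17; no output level covers variable cost.
Best response: produce nothing and absorb the $309 fixed cost.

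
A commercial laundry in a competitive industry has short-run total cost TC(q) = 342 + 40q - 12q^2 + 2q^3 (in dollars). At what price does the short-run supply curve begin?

The firm shuts down when price falls below the minimum of average variable cost. AVC = VC/q = 40 - 12q + 2q^2.
At the minimum of AVC, MC = AVC. MC = 40 - 24q + 6q^2; setting MC = AVC gives 4q^2 - 12q = 0, so q = 3. min AVC = 22.
So the shutdown price is $22.

$22 per unit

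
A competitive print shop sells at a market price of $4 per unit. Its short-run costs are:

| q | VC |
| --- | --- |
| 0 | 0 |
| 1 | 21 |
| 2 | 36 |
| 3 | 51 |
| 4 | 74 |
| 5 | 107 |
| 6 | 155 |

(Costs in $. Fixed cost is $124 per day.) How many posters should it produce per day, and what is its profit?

Profit at each row (π = 4q − TC): q=0: -124; q=1: -141; q=2: -152; q=3: -163; q=4: -182; q=5: -211; q=6: -255.
Profit is highest at q = 0. Equivalently, the lowest AVC in the table is 51/3 ≈ $17 at q = 3, and P = $4 falls below it — price never covers variable cost, so the firm shuts down and loses only its fixed cost.

q = 0 (shut down); profit = -$124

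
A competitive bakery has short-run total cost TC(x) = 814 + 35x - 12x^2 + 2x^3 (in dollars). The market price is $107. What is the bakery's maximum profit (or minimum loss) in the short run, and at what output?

Profit = -$382 at x = 6

AVC = 35 - 12x + 2x^2; min AVC = $17 at x = 3. Since P = $107 ≥ min AVC, the firm produces.
MC = 35 - 24x + 6x^2. Setting P = MC and taking the root on the rising branch gives x* = 6.
TR = 107·6 = 642. TC = 814 + 210 = 1024. Profit = 642 − 1024 = -$382.
That loss of $382 beats the $814 the firm would lose by shutting down; producing recovers $432 of fixed cost.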